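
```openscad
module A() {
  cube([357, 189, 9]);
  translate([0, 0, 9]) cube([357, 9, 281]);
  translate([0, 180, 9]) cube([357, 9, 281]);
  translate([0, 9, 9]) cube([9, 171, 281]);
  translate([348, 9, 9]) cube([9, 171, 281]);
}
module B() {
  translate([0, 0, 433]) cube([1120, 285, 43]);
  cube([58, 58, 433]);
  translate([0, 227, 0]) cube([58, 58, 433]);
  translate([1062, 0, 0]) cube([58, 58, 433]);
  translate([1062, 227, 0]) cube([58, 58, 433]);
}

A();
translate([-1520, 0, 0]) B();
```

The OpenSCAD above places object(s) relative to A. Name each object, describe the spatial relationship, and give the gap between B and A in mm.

A is an open box. B is a bench. The bench is on the floor beside the open box on its −x side. The gap between the bench and the open box is 400 mm.

The bench's nearest face is 400 mm from the open box's −x face.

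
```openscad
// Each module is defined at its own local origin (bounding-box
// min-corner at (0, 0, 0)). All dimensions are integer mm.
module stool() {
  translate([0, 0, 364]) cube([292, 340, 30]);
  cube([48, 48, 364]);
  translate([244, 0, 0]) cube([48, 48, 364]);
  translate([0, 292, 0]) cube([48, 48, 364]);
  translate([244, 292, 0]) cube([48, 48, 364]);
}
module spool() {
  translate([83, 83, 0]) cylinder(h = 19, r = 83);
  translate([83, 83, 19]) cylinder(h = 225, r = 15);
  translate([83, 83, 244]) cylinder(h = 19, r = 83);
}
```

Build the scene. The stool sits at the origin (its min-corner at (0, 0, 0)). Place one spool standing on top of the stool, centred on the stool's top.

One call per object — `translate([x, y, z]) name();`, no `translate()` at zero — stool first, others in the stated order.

stool();
translate([63, 87, 394]) spool();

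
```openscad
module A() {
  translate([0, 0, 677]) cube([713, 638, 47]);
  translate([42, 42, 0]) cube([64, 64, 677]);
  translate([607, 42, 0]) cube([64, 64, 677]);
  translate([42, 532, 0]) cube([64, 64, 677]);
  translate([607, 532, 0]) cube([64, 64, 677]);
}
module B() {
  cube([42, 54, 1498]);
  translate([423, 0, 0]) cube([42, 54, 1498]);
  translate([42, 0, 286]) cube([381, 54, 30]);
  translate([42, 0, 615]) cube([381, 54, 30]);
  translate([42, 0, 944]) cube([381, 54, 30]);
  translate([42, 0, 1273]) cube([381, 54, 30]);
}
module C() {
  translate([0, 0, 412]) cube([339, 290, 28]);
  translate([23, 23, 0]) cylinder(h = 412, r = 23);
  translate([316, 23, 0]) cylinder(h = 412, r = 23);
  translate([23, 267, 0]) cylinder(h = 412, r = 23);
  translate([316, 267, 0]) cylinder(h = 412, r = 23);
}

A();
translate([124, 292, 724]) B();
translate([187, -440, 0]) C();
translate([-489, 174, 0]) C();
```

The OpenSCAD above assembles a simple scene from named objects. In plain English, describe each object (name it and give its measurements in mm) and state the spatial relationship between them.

A is a table: top 713 mm (x) × 638 mm (y), 47 mm thick, upper face at z = 724 mm, on four 64×64 mm square legs, each inset 42 mm from the nearest pair of top edges, running from z = 0 to the bottom of the top.

B is a wooden ladder with two side rails of 42×54 mm section and 1498 mm height, set 465 mm apart overall. Between them run 4 rectangular rungs (54 mm deep, 30 mm thick), front faces flush with the rails' −y face. The bottom of the first rung is 286 mm above the floor and each subsequent rung is 329 mm higher than the one below.

C is a four-legged stool. The seat is 339×290 mm, 28 mm thick, top at z = 440 mm. It stands on four round legs, each 46 mm in diameter, from z = 0 to the seat underside, each leg's axis is inset half a diameter from the nearest pair of seat edges (so the leg's bounding box is flush with the corner).

The ladder is on top of the table, centred. Two stools sit around the table at the −y, −x sides.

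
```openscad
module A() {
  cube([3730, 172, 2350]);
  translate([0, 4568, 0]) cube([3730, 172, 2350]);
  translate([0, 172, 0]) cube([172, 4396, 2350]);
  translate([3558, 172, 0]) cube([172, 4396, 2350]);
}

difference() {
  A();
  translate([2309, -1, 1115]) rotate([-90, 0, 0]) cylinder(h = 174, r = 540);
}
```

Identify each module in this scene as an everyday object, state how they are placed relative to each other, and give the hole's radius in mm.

The subtracted cylinder has r = 540 mm.

A is a house frame. The house frame has a circular hole through its front wall. The hole's radius is 540 mm.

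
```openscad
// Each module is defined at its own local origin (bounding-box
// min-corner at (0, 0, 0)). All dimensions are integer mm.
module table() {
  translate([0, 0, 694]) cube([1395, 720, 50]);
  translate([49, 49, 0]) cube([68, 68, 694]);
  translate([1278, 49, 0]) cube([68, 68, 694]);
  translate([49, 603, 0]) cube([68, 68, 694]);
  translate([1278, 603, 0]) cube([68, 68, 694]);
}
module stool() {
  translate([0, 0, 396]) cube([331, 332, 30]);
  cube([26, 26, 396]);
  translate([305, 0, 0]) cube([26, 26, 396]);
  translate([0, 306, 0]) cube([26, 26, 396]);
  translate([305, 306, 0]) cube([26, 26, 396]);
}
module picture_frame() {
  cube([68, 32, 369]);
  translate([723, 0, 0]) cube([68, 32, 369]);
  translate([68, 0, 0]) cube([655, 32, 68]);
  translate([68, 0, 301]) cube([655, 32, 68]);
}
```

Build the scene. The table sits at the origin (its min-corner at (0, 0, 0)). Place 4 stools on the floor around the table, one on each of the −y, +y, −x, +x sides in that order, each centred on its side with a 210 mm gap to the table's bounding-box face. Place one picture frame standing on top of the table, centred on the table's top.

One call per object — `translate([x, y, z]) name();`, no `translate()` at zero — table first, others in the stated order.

table();
translate([532, -542, 0]) stool();
translate([532, 930, 0]) stool();
translate([-541, 194, 0]) stool();
translate([1605, 194, 0]) stool();
translate([302, 344, 744]) picture_frame();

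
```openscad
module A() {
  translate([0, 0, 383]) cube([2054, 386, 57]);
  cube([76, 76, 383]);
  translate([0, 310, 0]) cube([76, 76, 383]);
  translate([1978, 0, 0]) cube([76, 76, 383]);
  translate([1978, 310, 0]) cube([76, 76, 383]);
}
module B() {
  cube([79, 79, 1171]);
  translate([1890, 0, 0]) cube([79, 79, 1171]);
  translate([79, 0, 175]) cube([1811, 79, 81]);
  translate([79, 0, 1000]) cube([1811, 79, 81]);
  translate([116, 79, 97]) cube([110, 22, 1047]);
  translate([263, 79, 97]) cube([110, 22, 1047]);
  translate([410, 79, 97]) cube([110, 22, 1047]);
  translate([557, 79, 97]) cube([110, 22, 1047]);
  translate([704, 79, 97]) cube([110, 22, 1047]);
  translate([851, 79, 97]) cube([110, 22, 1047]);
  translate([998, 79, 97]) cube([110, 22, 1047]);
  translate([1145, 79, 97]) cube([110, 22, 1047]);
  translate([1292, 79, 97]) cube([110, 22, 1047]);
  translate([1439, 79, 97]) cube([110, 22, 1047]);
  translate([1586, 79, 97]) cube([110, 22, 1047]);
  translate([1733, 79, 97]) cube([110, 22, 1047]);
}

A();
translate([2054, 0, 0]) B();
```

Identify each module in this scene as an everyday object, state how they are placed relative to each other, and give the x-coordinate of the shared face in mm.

The bench's +x face and the fence section's −x face are both at x = 2054 mm.

A is a bench. B is a fence section. The fence section is against the bench's +x side, with their −y faces flush. The x-coordinate of the shared face is 2054 mm.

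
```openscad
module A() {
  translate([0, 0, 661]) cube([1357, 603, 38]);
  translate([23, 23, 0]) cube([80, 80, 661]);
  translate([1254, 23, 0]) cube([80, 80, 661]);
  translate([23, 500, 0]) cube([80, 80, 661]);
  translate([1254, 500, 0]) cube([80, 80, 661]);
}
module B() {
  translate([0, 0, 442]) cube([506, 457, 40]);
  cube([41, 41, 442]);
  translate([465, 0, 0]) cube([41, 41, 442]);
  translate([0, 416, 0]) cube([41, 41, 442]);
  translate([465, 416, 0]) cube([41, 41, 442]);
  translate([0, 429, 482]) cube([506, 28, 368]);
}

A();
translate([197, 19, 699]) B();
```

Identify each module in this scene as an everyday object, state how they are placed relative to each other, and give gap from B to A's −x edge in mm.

A is a table. B is a chair. The chair is on top of the table. The gap from the chair to the table's −x edge is 197 mm.

The chair's min-x is at 197; the table's min-x is 0; gap = 197 mm.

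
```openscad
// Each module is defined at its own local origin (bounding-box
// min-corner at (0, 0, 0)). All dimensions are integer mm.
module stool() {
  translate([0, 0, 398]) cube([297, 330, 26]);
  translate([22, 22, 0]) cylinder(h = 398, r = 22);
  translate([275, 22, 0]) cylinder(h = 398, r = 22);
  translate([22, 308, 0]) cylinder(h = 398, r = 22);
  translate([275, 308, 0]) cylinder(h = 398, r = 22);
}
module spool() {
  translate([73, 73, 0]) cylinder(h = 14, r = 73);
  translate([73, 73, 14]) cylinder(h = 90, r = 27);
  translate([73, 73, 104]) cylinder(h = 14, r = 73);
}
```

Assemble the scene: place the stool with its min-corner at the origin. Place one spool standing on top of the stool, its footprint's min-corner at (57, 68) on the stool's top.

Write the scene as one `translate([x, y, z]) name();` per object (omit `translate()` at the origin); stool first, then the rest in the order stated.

stool();
translate([57, 68, 424]) spool();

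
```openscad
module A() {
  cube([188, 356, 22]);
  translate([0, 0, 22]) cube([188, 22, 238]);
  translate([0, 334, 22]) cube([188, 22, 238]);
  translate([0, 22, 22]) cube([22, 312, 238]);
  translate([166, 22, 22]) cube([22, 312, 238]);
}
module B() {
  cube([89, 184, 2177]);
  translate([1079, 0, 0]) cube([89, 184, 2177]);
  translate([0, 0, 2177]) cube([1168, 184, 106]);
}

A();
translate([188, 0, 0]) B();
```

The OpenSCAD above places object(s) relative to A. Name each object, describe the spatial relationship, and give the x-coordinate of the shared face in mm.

A is an open box. B is a door frame. The door frame is against the open box's +x side, with their −y faces flush. The x-coordinate of the shared face is 188 mm.

The open box's +x face and the door frame's −x face are both at x = 188 mm.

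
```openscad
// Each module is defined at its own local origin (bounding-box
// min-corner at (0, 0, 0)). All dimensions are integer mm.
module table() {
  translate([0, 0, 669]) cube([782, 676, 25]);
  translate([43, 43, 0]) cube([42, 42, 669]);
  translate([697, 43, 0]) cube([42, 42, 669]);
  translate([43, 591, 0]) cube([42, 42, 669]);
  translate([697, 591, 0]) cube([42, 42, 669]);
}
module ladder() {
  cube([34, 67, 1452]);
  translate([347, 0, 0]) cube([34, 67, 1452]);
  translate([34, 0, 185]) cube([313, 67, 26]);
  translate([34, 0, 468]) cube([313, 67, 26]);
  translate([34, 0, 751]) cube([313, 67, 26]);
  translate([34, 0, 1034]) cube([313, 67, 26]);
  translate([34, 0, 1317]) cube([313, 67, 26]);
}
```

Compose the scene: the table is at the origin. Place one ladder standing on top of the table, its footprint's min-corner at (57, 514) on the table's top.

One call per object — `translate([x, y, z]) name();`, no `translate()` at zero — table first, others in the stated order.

table();
translate([57, 514, 694]) ladder();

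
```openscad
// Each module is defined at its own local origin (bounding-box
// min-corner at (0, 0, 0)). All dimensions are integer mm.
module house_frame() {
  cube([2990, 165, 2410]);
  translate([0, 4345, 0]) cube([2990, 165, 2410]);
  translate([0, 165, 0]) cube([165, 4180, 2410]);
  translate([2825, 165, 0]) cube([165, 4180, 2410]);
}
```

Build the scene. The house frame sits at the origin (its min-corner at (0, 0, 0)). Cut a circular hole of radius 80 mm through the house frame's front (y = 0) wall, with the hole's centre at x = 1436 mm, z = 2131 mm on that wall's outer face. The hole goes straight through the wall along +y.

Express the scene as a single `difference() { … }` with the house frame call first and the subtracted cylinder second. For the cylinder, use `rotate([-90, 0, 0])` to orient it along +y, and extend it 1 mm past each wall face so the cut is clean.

difference() {
  house_frame();
  translate([1436, -1, 2131]) rotate([-90, 0, 0]) cylinder(h = 167, r = 80);
}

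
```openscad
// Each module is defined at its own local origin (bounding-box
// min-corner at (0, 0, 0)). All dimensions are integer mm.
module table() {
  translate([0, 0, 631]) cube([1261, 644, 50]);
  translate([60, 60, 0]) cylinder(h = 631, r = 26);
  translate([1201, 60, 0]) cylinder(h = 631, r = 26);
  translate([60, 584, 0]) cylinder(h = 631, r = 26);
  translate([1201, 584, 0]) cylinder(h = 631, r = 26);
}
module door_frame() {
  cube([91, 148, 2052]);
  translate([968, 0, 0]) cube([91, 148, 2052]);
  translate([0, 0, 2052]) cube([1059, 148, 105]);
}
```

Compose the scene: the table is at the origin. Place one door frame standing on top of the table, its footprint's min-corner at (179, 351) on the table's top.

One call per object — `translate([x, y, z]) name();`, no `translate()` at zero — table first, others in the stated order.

table();
translate([179, 351, 681]) door_frame();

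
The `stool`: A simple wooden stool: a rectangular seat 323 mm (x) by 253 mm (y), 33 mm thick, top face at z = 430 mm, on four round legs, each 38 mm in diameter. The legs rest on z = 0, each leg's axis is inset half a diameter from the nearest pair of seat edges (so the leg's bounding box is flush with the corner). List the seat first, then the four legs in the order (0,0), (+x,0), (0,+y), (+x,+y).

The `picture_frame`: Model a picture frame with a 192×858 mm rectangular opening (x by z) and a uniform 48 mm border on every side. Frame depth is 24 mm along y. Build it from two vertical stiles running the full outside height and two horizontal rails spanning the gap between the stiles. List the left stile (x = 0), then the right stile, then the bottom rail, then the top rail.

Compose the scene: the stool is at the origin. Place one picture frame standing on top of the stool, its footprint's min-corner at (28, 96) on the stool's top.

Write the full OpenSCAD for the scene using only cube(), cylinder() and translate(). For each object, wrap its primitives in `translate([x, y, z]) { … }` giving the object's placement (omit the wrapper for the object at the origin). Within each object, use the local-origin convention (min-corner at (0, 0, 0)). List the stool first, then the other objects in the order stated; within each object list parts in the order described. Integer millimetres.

translate([0, 0, 397]) cube([323, 253, 33]);
translate([19, 19, 0]) cylinder(h = 397, r = 19);
translate([304, 19, 0]) cylinder(h = 397, r = 19);
translate([19, 234, 0]) cylinder(h = 397, r = 19);
translate([304, 234, 0]) cylinder(h = 397, r = 19);
translate([28, 96, 430]) {
  cube([48, 24, 954]);
  translate([240, 0, 0]) cube([48, 24, 954]);
  translate([48, 0, 0]) cube([192, 24, 48]);
  translate([48, 0, 906]) cube([192, 24, 48]);
}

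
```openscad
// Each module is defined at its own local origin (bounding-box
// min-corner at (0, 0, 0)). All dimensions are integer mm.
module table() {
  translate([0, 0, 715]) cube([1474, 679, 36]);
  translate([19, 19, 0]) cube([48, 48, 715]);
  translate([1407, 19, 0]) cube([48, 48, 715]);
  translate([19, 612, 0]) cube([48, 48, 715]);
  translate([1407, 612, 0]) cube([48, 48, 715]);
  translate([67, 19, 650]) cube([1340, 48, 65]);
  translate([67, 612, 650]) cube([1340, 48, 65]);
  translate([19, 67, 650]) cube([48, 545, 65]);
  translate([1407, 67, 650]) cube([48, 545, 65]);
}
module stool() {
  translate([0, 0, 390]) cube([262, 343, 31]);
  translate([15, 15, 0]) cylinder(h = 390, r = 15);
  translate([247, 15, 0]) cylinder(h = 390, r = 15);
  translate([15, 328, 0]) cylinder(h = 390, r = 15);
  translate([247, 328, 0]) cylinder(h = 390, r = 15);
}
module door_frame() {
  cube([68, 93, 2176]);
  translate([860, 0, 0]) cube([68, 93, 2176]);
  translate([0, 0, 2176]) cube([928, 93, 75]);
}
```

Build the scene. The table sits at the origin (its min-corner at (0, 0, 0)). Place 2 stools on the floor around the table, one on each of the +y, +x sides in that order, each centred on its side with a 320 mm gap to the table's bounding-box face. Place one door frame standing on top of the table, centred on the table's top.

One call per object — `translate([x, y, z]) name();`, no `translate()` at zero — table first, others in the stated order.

table();
translate([606, 999, 0]) stool();
translate([1794, 168, 0]) stool();
translate([273, 293, 751]) door_frame();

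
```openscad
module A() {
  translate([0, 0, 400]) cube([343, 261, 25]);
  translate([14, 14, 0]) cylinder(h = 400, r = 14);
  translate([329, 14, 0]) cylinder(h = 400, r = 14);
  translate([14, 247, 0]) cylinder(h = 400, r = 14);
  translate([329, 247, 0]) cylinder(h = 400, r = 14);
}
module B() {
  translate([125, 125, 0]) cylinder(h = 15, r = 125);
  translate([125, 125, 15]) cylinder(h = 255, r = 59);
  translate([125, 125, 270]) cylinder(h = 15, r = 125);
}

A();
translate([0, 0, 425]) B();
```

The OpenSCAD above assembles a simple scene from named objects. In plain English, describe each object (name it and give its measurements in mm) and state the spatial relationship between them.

A is a four-legged stool. The seat is 343×261 mm, 25 mm thick, top at z = 425 mm. It stands on four round legs, each 28 mm in diameter, from z = 0 to the seat underside, each leg's axis is inset half a diameter from the nearest pair of seat edges (so the leg's bounding box is flush with the corner).

B is a spool: two coaxial disc flanges of radius 125 mm and thickness 15 mm, joined by a core cylinder of radius 59 mm and height 255 mm. The lower flange rests on z = 0 and the three cylinders share a vertical axis.

The spool is on top of the stool.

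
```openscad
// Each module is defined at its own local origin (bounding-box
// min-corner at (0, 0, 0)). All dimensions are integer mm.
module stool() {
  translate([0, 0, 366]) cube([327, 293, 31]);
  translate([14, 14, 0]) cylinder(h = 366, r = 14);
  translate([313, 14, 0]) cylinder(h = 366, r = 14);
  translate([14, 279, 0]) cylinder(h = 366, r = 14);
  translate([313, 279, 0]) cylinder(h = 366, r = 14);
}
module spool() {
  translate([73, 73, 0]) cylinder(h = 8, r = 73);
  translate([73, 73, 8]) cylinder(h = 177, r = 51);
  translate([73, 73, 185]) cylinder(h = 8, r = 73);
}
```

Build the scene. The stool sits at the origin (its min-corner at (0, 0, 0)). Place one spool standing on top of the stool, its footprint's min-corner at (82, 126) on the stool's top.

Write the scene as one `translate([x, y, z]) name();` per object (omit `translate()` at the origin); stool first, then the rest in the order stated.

stool();
translate([82, 126, 397]) spool();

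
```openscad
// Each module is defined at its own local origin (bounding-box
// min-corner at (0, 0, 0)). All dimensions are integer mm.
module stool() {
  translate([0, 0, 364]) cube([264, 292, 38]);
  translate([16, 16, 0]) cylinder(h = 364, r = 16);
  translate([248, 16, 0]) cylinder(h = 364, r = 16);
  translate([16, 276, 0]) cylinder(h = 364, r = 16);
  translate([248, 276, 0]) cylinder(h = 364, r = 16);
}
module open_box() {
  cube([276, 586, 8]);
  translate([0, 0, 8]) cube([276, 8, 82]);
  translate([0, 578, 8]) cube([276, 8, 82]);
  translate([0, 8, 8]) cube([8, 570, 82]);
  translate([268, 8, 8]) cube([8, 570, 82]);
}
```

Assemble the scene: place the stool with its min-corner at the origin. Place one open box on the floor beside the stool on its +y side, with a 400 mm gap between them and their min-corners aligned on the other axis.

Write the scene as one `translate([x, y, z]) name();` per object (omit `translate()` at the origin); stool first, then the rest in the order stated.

stool();
translate([0, 692, 0]) open_box();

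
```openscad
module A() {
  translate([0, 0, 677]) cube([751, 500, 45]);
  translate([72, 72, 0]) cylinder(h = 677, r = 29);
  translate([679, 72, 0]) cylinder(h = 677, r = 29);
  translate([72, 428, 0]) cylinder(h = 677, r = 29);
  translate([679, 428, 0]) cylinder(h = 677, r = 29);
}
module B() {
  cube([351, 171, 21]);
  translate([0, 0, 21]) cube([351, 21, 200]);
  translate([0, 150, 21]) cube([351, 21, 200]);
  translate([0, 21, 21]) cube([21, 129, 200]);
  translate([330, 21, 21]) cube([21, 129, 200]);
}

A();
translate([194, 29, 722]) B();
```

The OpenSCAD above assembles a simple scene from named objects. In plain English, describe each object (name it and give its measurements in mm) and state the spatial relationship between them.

A is a table with a 751×500 mm rectangular top, 45 mm thick, top surface at z = 722 mm, supported by four round legs of 58 mm diameter, each leg's bounding box inset 43 mm from the nearest pair of top edges, running from the floor.

B is an open storage box with external size 351×171×221 mm and wall thickness 21 mm (the base is also 21 mm thick). The base covers the whole footprint; the four walls stand on the base, with the y-facing walls full-width and the x-facing walls fitting between their inner faces.

The open box is on top of the table.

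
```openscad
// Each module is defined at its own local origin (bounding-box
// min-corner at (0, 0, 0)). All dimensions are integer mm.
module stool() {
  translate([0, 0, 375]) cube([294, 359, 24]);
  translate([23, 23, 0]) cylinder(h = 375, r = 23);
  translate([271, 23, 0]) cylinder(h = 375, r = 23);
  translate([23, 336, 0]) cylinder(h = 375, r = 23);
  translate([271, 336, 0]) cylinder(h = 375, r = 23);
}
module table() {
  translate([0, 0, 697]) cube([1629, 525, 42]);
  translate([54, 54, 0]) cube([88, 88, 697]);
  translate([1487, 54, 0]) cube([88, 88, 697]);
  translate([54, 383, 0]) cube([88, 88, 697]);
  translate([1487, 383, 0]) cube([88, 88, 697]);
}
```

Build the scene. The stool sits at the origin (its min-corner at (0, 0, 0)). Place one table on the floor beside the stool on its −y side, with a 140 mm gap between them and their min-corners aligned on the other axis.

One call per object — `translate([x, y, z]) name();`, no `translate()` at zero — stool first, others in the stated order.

stool();
translate([0, -665, 0]) table();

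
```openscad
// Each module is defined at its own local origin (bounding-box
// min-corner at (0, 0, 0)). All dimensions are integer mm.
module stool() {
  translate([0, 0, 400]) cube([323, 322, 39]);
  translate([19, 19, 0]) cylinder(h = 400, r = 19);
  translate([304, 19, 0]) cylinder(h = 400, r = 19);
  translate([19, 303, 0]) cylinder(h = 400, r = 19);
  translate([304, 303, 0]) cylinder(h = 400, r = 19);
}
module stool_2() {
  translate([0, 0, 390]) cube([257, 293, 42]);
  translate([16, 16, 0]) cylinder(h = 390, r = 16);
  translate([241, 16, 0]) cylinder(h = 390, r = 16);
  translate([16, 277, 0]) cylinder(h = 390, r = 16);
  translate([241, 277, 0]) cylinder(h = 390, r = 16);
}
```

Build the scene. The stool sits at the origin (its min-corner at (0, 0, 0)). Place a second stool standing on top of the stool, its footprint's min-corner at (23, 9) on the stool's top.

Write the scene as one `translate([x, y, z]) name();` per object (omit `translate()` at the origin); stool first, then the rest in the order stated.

stool();
translate([23, 9, 439]) stool_2();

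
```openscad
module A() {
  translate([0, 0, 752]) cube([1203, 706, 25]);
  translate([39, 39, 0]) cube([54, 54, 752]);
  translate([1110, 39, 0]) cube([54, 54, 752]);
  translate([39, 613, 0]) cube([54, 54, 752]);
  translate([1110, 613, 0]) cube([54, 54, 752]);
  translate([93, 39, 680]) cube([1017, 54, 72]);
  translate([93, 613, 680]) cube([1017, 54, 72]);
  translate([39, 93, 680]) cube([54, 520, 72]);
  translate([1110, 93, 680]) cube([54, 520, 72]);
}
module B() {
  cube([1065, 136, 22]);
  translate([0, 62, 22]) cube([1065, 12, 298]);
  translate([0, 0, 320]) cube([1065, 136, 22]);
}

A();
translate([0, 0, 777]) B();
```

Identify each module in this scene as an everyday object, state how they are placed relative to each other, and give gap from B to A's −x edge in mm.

A is a table. B is an I-beam. The I-beam is on top of the table. The gap from the I-beam to the table's −x edge is 0 mm.

The I-beam's min-x is at 0; the table's min-x is 0; gap = 0 mm.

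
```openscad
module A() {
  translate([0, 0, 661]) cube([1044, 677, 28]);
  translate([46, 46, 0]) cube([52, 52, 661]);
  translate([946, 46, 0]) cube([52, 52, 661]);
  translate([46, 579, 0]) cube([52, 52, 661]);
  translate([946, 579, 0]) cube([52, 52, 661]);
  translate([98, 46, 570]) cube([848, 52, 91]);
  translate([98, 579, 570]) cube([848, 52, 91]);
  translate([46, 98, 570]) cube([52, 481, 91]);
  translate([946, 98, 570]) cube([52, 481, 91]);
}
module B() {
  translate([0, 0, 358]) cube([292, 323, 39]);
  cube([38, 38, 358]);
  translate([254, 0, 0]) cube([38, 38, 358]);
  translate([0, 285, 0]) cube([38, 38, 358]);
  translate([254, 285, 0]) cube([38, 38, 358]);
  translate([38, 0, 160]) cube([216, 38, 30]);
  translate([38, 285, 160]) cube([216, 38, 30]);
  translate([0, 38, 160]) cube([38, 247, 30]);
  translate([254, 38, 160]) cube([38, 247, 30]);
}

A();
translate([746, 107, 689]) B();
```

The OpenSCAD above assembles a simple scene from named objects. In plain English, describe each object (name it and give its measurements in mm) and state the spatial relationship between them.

A is a table with a 1044×677 mm rectangular top, 28 mm thick, top surface at z = 689 mm, supported by four 52×52 mm square legs, each inset 46 mm from the nearest pair of top edges, running from the floor. Four apron rails, 52 mm thick and 91 mm tall, run between adjacent legs with their top edges flush with the underside of the top and their outer faces flush with the legs' outer faces.

B is a four-legged stool. The seat is 292×323 mm, 39 mm thick, top at z = 397 mm. It stands on four square legs, each 38×38 mm in cross-section, from z = 0 to the seat underside, each flush with a corner of the seat. Four stretchers, 38 mm wide and 30 mm tall, connect adjacent legs with their undersides at z = 160 mm, each running between the inner faces of the legs it joins and aligned with the legs' outer faces on the other axis.

The stool is on top of the table.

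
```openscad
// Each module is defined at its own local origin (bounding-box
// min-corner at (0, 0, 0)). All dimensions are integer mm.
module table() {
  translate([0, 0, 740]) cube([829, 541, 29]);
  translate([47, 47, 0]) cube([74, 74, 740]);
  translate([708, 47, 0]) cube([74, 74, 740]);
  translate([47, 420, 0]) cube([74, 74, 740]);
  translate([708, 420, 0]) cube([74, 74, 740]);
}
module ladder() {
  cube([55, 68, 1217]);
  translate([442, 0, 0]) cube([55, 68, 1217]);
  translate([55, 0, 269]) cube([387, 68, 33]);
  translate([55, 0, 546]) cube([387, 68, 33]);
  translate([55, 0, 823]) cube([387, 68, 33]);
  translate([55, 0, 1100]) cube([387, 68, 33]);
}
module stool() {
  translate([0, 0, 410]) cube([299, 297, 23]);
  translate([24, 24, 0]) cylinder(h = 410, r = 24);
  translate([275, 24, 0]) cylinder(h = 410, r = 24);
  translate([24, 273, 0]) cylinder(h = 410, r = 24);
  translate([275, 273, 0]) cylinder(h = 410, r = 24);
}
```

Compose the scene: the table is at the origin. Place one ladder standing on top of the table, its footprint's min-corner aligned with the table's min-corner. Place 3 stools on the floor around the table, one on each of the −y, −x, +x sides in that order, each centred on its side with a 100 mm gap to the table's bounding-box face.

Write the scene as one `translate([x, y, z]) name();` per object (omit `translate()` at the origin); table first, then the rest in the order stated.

table();
translate([0, 0, 769]) ladder();
translate([265, -397, 0]) stool();
translate([-399, 122, 0]) stool();
translate([929, 122, 0]) stool();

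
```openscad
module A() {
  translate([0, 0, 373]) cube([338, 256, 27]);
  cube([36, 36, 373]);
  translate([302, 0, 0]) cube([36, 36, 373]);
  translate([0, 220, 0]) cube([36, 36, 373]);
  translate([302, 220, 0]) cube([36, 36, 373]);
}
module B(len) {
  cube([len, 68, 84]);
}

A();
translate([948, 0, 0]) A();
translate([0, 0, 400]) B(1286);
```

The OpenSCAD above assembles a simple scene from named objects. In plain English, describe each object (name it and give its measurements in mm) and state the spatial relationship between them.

A is a four-legged stool. The seat is 338×256 mm, 27 mm thick, top at z = 400 mm. It stands on four square legs, each 36×36 mm in cross-section, from z = 0 to the seat underside, each flush with a corner of the seat.

B is a rectangular beam 1286 mm long (x), 68 mm deep (y), 84 mm thick (z).

The beam spans the tops of two stools placed 610 mm apart, resting at z = 400 mm.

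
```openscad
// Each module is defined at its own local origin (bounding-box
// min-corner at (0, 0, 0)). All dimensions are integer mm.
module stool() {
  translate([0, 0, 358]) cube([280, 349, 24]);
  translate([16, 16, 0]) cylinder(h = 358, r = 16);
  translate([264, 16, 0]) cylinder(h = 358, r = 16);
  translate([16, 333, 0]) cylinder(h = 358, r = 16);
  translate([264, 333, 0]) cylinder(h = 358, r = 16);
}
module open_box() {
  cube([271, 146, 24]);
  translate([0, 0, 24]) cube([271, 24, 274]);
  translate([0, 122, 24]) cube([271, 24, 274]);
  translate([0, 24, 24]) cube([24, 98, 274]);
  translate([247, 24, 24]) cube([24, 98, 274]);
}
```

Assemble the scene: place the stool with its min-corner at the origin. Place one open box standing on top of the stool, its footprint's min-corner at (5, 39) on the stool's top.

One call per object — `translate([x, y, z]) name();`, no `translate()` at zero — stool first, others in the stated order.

stool();
translate([5, 39, 382]) open_box();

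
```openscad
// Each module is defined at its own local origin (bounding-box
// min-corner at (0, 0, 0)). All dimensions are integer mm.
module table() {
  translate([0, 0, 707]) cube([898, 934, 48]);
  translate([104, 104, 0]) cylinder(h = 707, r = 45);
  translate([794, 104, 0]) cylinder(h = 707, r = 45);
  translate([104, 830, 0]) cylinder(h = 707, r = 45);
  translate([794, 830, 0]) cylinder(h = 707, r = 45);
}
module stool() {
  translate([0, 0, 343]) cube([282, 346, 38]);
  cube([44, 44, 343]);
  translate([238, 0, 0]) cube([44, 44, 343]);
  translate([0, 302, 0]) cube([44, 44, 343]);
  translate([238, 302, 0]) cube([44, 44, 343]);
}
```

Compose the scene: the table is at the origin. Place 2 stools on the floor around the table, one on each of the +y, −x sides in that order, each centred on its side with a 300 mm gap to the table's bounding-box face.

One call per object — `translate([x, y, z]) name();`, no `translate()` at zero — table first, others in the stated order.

table();
translate([308, 1234, 0]) stool();
translate([-582, 294, 0]) stool();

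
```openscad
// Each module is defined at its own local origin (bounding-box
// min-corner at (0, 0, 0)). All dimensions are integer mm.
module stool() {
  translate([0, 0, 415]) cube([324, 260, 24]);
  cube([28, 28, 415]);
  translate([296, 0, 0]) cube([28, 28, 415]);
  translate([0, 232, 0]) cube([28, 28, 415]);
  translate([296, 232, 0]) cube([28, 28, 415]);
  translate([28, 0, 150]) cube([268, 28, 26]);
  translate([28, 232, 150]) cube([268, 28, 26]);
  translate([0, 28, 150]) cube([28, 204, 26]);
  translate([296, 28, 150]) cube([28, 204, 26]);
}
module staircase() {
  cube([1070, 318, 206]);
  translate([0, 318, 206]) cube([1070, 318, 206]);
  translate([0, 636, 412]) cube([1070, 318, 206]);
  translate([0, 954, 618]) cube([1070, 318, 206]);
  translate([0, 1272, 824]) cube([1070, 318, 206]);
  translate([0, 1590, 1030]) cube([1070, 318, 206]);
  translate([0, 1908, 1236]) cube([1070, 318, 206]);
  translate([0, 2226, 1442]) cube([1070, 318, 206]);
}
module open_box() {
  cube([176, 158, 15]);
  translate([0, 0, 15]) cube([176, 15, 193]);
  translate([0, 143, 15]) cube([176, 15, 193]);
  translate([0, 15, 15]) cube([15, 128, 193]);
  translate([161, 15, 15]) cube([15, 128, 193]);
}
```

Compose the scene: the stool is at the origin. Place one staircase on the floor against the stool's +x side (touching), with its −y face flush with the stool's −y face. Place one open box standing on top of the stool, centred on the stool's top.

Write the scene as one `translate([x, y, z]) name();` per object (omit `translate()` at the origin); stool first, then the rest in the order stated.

stool();
translate([324, 0, 0]) staircase();
translate([74, 51, 439]) open_box();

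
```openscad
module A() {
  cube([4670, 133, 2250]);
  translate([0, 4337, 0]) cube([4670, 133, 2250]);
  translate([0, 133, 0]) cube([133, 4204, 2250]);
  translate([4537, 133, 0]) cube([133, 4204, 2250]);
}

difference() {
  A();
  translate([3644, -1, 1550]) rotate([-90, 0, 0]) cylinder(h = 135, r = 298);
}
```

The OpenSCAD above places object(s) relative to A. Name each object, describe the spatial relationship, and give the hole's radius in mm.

The subtracted cylinder has r = 298 mm.

A is a house frame. The house frame has a circular hole through its front wall. The hole's radius is 298 mm.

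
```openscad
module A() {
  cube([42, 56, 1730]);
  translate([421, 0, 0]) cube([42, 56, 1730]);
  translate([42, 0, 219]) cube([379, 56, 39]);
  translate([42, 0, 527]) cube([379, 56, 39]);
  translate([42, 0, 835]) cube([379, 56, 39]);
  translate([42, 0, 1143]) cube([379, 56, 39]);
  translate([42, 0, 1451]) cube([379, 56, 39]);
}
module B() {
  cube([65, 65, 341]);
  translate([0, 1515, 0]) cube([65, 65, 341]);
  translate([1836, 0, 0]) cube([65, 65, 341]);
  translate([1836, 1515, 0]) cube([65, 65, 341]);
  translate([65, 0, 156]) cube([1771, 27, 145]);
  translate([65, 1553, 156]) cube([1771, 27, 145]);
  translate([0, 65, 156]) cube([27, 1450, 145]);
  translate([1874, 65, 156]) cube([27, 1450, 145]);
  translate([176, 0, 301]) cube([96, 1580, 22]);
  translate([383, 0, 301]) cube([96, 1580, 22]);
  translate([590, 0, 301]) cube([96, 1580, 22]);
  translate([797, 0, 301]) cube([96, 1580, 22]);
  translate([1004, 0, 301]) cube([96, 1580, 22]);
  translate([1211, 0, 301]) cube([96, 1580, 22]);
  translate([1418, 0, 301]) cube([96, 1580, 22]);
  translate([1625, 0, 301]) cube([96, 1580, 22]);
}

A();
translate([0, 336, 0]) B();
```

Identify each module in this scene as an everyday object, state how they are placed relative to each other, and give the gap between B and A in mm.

The bed frame's nearest face is 280 mm from the ladder's +y face.

A is a ladder. B is a bed frame. The bed frame is on the floor beside the ladder on its +y side. The gap between the bed frame and the ladder is 280 mm.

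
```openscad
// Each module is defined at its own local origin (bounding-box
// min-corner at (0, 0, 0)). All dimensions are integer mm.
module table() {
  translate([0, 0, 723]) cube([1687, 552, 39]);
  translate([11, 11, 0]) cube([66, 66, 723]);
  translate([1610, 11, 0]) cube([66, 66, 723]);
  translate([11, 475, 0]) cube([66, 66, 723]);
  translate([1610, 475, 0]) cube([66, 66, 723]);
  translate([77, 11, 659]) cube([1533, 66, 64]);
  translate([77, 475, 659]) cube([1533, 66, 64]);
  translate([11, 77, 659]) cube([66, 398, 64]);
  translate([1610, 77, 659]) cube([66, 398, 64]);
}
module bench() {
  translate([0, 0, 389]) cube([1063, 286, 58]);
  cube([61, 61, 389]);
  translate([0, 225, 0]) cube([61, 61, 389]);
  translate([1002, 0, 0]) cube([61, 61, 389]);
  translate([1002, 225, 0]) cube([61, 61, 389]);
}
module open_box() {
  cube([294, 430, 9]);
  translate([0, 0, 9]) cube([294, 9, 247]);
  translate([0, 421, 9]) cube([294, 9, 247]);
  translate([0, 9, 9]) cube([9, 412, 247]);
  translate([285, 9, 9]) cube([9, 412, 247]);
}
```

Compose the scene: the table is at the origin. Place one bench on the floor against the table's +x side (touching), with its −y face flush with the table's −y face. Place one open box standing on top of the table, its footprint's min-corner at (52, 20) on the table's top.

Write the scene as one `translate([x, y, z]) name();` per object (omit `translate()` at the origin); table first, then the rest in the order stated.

table();
translate([1687, 0, 0]) bench();
translate([52, 20, 762]) open_box();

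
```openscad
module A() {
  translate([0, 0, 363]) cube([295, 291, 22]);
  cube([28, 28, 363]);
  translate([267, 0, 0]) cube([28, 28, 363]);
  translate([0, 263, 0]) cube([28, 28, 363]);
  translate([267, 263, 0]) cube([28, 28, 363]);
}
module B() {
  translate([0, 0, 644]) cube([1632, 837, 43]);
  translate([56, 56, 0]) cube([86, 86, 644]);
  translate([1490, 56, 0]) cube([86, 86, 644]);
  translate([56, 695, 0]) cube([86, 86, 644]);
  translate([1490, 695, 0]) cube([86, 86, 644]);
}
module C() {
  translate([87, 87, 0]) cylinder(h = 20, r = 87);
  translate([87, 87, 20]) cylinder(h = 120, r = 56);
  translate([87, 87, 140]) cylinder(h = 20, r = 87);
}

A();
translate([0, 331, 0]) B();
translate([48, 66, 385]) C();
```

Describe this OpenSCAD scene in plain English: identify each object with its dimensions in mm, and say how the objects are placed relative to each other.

A is a four-legged stool. The seat is a 295×291×22 mm slab whose top surface is at z = 385 mm; four square legs, each 28×28 mm in cross-section, run from the floor (z = 0) to the underside of the seat, each flush with a corner of the seat.

B is a rectangular dining table. The top is 1632×837×43 mm with its upper surface at z = 687 mm. It stands on four 86×86 mm square legs, each inset 56 mm from the nearest pair of top edges, running from the floor to the underside of the top.

C is a spool: two coaxial disc flanges of radius 87 mm and thickness 20 mm, joined by a core cylinder of radius 56 mm and height 120 mm. The lower flange rests on z = 0 and the three cylinders share a vertical axis.

The table is on the floor beside the stool on its +y side. The spool is on top of the stool.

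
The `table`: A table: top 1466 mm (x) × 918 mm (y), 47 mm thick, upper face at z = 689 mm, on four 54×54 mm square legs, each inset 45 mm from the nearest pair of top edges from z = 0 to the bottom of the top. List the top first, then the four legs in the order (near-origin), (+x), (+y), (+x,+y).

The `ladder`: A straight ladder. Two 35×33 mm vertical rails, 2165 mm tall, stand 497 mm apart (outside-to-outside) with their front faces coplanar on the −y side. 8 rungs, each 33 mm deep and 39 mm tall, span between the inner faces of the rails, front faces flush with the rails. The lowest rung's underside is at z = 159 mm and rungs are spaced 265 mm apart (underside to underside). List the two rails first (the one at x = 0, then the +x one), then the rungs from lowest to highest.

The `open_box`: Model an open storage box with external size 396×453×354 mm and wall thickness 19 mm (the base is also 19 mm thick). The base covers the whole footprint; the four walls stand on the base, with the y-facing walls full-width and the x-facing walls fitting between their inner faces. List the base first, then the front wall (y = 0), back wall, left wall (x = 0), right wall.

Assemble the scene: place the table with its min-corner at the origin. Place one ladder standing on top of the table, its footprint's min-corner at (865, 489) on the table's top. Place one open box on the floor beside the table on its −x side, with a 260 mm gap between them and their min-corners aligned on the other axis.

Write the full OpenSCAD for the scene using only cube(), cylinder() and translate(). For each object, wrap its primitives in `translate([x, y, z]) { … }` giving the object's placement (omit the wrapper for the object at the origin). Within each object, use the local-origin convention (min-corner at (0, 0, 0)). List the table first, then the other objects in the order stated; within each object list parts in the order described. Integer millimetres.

translate([0, 0, 642]) cube([1466, 918, 47]);
translate([45, 45, 0]) cube([54, 54, 642]);
translate([1367, 45, 0]) cube([54, 54, 642]);
translate([45, 819, 0]) cube([54, 54, 642]);
translate([1367, 819, 0]) cube([54, 54, 642]);
translate([865, 489, 689]) {
  cube([35, 33, 2165]);
  translate([462, 0, 0]) cube([35, 33, 2165]);
  translate([35, 0, 159]) cube([427, 33, 39]);
  translate([35, 0, 424]) cube([427, 33, 39]);
  translate([35, 0, 689]) cube([427, 33, 39]);
  translate([35, 0, 954]) cube([427, 33, 39]);
  translate([35, 0, 1219]) cube([427, 33, 39]);
  translate([35, 0, 1484]) cube([427, 33, 39]);
  translate([35, 0, 1749]) cube([427, 33, 39]);
  translate([35, 0, 2014]) cube([427, 33, 39]);
}
translate([-656, 0, 0]) {
  cube([396, 453, 19]);
  translate([0, 0, 19]) cube([396, 19, 335]);
  translate([0, 434, 19]) cube([396, 19, 335]);
  translate([0, 19, 19]) cube([19, 415, 335]);
  translate([377, 19, 19]) cube([19, 415, 335]);
}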